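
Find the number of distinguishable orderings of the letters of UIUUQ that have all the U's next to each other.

Treat the 3 copies of U as a single block. The multiset to arrange is then {UUU, I, Q}, 3 items in all.
All 3 items are distinct, so there are (3)! = 6 arrangements.

6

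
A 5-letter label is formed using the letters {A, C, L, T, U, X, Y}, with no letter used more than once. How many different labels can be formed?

With no repetition, fill the 5 letters in order: 7 choices, then 6, down to 3.
7 × 6 × 5 × 4 × 3 = 2520.

2520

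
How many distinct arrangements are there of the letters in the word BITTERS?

2520

BITTERS has 7 letters with T appearing twice.
Dividing 7! = 5040 by 2! = 2 for the repeated letters gives 2520.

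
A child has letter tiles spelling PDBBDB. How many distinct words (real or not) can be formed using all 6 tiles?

60

The 6 letters of PDBBDB have repeats: B appearing 3 times and D appearing twice.
The number of distinct arrangements is 6!/(3!·2!) = 720/12 = 60.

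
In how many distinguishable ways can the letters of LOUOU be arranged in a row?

30

LOUOU has 5 letters with O appearing twice and U appearing twice.
So there are 5! / (2!·2!) = 30 distinguishable arrangements.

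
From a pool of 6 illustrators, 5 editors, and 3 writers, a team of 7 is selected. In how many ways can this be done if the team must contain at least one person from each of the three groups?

Unrestricted: C(14,7) = 3432 ways to pick any 7 of the 14.
Selections missing a whole group: no illustrators → C(8,7) = 8; no editors → C(9,7) = 36; no writers → C(11,7) = 330.
Add back selections omitting two groups (i.e. drawn from a single group): C(6,7) + C(5,7) + C(3,7) = 0.
By inclusion–exclusion: 3432 − 374 + 0 = 3058.

3058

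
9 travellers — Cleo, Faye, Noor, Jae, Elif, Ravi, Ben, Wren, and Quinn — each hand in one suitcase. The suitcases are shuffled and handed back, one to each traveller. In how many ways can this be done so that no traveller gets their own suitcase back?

This is the derangement count D_9: permutations of 9 items with no fixed point.
By inclusion–exclusion this is Σ_{j=0}^{9} (−1)^j C(9,j)·(9−j)!.
Computing: 362880 − 362880 + 181440 − 60480 + 15120 − 3024 + 504 − 72 + 9 − 1 = 133496.

133496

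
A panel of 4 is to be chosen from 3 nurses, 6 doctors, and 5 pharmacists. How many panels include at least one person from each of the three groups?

495

With no constraint there are C(14,4) = 1001 possible selections.
Selections missing a whole group: no nurses → C(11,4) = 330; no doctors → C(8,4) = 70; no pharmacists → C(9,4) = 126.
Add back selections omitting two groups (i.e. drawn from a single group): C(3,4) + C(6,4) + C(5,4) = 20.
By inclusion–exclusion: 1001 − 526 + 20 = 495.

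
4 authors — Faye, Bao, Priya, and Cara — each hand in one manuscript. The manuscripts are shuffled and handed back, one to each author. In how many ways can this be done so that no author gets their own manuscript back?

Let Aᵢ be the assignments in which author i gets their own manuscript. We want the size of the complement of A₁∪…∪A_4.
By inclusion–exclusion this is Σ_{j=0}^{4} (−1)^j C(4,j)·(4−j)!.
Computing: 24 − 24 + 12 − 4 + 1 = 9.

9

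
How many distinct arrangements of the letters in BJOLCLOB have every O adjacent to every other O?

Treat the 2 copies of O as a single block. The multiset to arrange is then {OO, B, B, C, J, L, L}, 7 items in all.
That gives (7)!/(2!·2!) = 1260 arrangements.

1260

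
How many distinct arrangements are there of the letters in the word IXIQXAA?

630

The 7 letters of IXIQXAA have repeats: A appearing twice, I appearing twice, and X appearing twice.
So there are 7! / (2!·2!·2!) = 630 distinguishable arrangements.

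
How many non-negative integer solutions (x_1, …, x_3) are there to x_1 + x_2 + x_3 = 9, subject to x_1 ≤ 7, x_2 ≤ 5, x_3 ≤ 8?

41

Ignoring the caps, the number of non-negative solutions to x_1+…+x_3 = 9 is C(11,2) = 55.
Subtract solutions that violate a single cap (substitute x_i' = x_i − (cap_i+1)): x_1 ≥ 8 gives C(3,2) = 3; x_2 ≥ 6 gives C(5,2) = 10; x_3 ≥ 9 gives C(2,2) = 1. Together 14.
No two caps can be exceeded simultaneously, so the pair terms are all 0.
By inclusion–exclusion the count is 55 − 14 + 0 = 41.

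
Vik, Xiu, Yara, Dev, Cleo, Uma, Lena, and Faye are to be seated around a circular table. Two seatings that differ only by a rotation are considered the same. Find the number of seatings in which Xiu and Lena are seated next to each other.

1440

Glue Xiu and Lena into a block (2 internal orders). Seating 7 units around a circle gives (6)! arrangements.
So 2 × (6)! = 2 × 720 = 1440.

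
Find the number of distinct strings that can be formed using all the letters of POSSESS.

210

The 7 letters of POSSESS have repeats: S appearing 4 times.
So there are 7! / (4!) = 210 distinguishable arrangements.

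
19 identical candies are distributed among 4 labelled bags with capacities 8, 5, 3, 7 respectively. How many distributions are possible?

By stars and bars, unrestricted non-negative solutions to x_1+…+x_4 = 19 number C(19+3,3) = 1540.
Subtract solutions that violate a single cap (substitute x_i' = x_i − (cap_i+1)): x_1 ≥ 9 gives C(13,3) = 286; x_2 ≥ 6 gives C(16,3) = 560; x_3 ≥ 4 gives C(18,3) = 816; x_4 ≥ 8 gives C(14,3) = 364. Together 2026.
Add back pairs where two caps are both exceeded: 35 + 84 + 10 + 220 + 56 + 120 = 525.
Subtract triples: 1 + 0 + 0 + 4 = 5.
By inclusion–exclusion the count is 1540 − 2026 + 525 − 5 = 34.

34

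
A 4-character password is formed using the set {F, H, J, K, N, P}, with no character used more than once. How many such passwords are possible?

Choose and order 4 of the 6 symbols: the first character has 6 options, the next 5, then 4, 3.
6 × 5 × 4 × 3 = 360.

360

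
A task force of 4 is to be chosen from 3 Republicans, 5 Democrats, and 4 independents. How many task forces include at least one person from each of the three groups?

Total 4-person selections from all 12: C(12,4) = 495.
Selections missing a whole group: no Republicans → C(9,4) = 126; no Democrats → C(7,4) = 35; no independents → C(8,4) = 70.
Add back selections omitting two groups (i.e. drawn from a single group): C(3,4) + C(5,4) + C(4,4) = 6.
By inclusion–exclusion: 495 − 231 + 6 = 270.

270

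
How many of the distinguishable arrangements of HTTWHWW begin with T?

60

With the first slot taken by T, it remains to arrange the other 6 letters (HTWHWW).
Those 6 letters have H appearing twice and W appearing 3 times, giving (6)!/(3!·2!) = 60.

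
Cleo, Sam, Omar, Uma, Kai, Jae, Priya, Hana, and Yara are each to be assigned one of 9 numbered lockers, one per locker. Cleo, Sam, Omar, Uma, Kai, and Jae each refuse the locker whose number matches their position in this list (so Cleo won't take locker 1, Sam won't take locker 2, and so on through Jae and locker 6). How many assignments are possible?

183822

Let Aᵢ (for 1 ≤ i ≤ 6) be the placements that put person i in their forbidden locker. Any j of these fix j positions, leaving (9−j)! ways to fill the rest, and there are C(6,j) ways to pick which j.
By inclusion–exclusion, the number of valid placements is Σ_{j=0}^{6} (−1)^j C(6,j)·(9−j)!.
Computing: 362880 − 241920 + 75600 − 14400 + 1800 − 144 + 6 = 183822.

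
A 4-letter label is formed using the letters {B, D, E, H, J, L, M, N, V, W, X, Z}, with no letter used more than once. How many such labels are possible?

With no repetition, fill the 4 letters in order: 12 choices, then 11, down to 9.
12 × 11 × 10 × 9 = 11880.

11880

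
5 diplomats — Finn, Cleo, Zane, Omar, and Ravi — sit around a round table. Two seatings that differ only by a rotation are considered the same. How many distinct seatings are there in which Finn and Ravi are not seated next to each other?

All circular seatings of 5 people number (4)! = 24.
Seatings with Finn beside Ravi: treat them as a block with 2 internal orders, giving 2 × (3)! = 12.
Subtracting, 24 − 12 = 12.

12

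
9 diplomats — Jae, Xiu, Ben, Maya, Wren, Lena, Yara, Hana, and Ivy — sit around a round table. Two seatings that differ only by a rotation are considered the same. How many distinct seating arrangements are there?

Around a circle, 9 distinct people have 9!/9 = (8)! = 40320 rotationally distinct seatings.

40320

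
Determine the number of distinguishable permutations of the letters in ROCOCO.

60

Letter multiplicities in ROCOCO: C×2, O×3, R×1.
So there are 6! / (3!·2!) = 60 distinguishable arrangements.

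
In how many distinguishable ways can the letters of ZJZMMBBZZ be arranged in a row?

3780

The 9 letters of ZJZMMBBZZ have repeats: B appearing twice, M appearing twice, and Z appearing 4 times.
So there are 9! / (4!·2!·2!) = 3780 distinguishable arrangements.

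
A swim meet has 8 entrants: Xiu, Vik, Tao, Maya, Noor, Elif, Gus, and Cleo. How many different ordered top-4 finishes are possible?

There are 8 choices for 1st place, 7 for 2nd, and so on down to 5 for position 4.
That gives 8 × 7 × 6 × 5 = 1680.

1680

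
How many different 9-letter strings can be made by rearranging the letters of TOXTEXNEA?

45360

TOXTEXNEA has 9 letters with E appearing twice, T appearing twice, and X appearing twice.
So there are 9! / (2!·2!·2!) = 45360 distinguishable arrangements.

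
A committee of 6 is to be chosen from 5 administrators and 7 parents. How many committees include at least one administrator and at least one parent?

917

Total 6-person selections from all 12: C(12,6) = 924.
Selections missing a whole group: no administrators → C(7,6) = 7; no parents → C(5,6) = 0.
Both groups omitted at once is impossible, so 924 − 7 = 917.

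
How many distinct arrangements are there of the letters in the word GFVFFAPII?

Letter multiplicities in GFVFFAPII: A×1, F×3, G×1, I×2, P×1, V×1.
So there are 9! / (3!·2!) = 30240 distinguishable arrangements.

30240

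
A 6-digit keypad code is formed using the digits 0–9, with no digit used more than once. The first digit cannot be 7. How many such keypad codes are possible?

The first digit has 10−1 = 9 choices (anything except 7).
The remaining 5 digits are filled from the other 9 symbols without repetition: 9 × 8 × 7 × 6 × 5 = 15120.
Total: 9 × 15120 = 136080.

136080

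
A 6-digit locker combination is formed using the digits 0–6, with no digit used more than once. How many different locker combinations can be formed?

Choose and order 6 of the 7 symbols: the first digit has 7 options, the next 6, and so on down to 2.
7 × 6 × 5 × 4 × 3 × 2 = 5040.

5040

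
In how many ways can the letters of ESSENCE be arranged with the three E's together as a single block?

Treat the 3 copies of E as a single block. The multiset to arrange is then {EEE, C, N, S, S}, 5 items in all.
That gives (5)!/(2!) = 60 arrangements.

60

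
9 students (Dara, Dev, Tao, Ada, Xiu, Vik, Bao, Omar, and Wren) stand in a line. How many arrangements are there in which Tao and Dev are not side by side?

There are 9! = 362880 arrangements in all. If Tao and Dev are adjacent, merging them into one block gives 2·(8)! = 80640 arrangements.
Complementary counting: 362880 − 80640 = 282240.

282240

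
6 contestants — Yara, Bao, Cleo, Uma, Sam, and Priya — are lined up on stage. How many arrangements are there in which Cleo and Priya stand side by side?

Treat {Cleo, Priya} as a single unit. There are 5 units to order, and the pair itself can be ordered 2 ways.
So the count is 2·(5)! = 240.

240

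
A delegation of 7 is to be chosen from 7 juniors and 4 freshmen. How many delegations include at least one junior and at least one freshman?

Total 7-person selections from all 11: C(11,7) = 330.
Selections missing a whole group: no juniors → C(4,7) = 0; no freshmen → C(7,7) = 1.
Both groups omitted at once is impossible, so 330 − 1 = 329.

329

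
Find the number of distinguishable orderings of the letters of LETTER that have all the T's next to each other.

Treat the 2 copies of T as a single block. The multiset to arrange is then {TT, E, E, L, R}, 5 items in all.
That gives (5)!/(2!) = 60 arrangements.

60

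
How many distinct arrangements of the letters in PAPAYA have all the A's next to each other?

Treat the 3 copies of A as a single block. The multiset to arrange is then {AAA, P, P, Y}, 4 items in all.
That gives (4)!/(2!) = 12 arrangements.

12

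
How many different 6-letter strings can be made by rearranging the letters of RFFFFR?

15

The 6 letters of RFFFFR have repeats: F appearing 4 times and R appearing twice.
So there are 6! / (4!·2!) = 15 distinguishable arrangements.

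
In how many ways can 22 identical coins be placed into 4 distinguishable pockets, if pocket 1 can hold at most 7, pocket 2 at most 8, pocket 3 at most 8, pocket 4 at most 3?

By stars and bars, unrestricted non-negative solutions to x_1+…+x_4 = 22 number C(22+3,3) = 2300.
Subtract solutions that violate a single cap (substitute x_i' = x_i − (cap_i+1)): x_1 ≥ 8 gives C(17,3) = 680; x_2 ≥ 9 gives C(16,3) = 560; x_3 ≥ 9 gives C(16,3) = 560; x_4 ≥ 4 gives C(21,3) = 1330. Together 3130.
Add back pairs where two caps are both exceeded: 56 + 56 + 286 + 35 + 220 + 220 = 873.
Subtract triples: 0 + 4 + 4 + 1 = 9.
By inclusion–exclusion the count is 2300 − 3130 + 873 − 9 = 34.

34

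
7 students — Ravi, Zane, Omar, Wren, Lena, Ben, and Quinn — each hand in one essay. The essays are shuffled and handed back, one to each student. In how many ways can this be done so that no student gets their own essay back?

1854

Count assignments avoiding every fixed point. For any j of the 7 students fixed to their own essay, the other 7−j can be arranged in (7−j)! ways.
By inclusion–exclusion this is Σ_{j=0}^{7} (−1)^j C(7,j)·(7−j)!.
Computing: 5040 − 5040 + 2520 − 840 + 210 − 42 + 7 − 1 = 1854.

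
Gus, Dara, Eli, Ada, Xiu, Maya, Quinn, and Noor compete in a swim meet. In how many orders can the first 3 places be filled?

336

This is an ordered selection of 3 from 8: P(8,3).
That gives 8 × 7 × 6 = 336.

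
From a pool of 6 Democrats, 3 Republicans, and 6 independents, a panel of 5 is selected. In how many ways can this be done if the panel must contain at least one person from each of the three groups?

With no constraint there are C(15,5) = 3003 possible selections.
Subtract selections that omit an entire group: no Democrats → C(9,5) = 126; no Republicans → C(12,5) = 792; no independents → C(9,5) = 126.
Add back selections omitting two groups (i.e. drawn from a single group): C(6,5) + C(3,5) + C(6,5) = 12.
By inclusion–exclusion: 3003 − 1044 + 12 = 1971.

1971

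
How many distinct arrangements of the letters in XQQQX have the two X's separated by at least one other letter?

Total arrangements of XQQQX: 5!/(3!·2!) = 10.
Arrangements with the X's together: treat XX as one letter, giving (4)!/(3!) = 4.
Subtracting, 10 − 4 = 6 arrangements keep the X's apart.

6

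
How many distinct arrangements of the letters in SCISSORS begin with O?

210

With the first slot taken by O, it remains to arrange the other 7 letters (SCISSRS).
Those 7 letters have S appearing 4 times, giving (7)!/(4!) = 210.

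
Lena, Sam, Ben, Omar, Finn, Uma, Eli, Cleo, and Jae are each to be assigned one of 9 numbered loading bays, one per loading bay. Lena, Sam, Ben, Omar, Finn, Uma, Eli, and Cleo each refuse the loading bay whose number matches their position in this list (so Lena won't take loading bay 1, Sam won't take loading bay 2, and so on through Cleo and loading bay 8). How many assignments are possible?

Let Aᵢ (for 1 ≤ i ≤ 8) be the placements that put person i in their forbidden loading bay. Any j of these fix j positions, leaving (9−j)! ways to fill the rest, and there are C(8,j) ways to pick which j.
By inclusion–exclusion, the number of valid placements is Σ_{j=0}^{8} (−1)^j C(8,j)·(9−j)!.
Computing: 362880 − 322560 + 141120 − 40320 + 8400 − 1344 + 168 − 16 + 1 = 148329.

148329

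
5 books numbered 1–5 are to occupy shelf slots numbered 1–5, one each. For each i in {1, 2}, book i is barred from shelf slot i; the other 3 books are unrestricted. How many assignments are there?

78

Let Aᵢ (for i ∈ {1, 2}) be the placements that put book i in its forbidden shelf slot. Any j of these fix j positions, leaving (5−j)! ways to fill the rest, and there are C(2,j) ways to pick which j.
By inclusion–exclusion, the number of valid placements is Σ_{j=0}^{2} (−1)^j C(2,j)·(5−j)!.
Computing: 120 − 48 + 6 = 78.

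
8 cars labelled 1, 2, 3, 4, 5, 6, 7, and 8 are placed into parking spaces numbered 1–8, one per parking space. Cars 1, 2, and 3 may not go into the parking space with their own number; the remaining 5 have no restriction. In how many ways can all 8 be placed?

Let Aᵢ (for i ∈ {1, 2, 3}) be the placements that put car i in its forbidden parking space. Any j of these fix j positions, leaving (8−j)! ways to fill the rest, and there are C(3,j) ways to pick which j.
By inclusion–exclusion, the number of valid placements is Σ_{j=0}^{3} (−1)^j C(3,j)·(8−j)!.
Computing: 40320 − 15120 + 2160 − 120 = 27240.

27240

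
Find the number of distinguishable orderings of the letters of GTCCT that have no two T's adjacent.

18

There are 5!/(2!·2!) = 30 arrangements of GTCCT in total.
Arrangements with the T's together: treat TT as one letter, giving (4)!/(2!) = 12.
Subtracting, 30 − 12 = 18 arrangements keep the T's apart.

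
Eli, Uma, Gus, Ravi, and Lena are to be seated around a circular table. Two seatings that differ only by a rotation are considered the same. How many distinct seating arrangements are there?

Fix one person's seat to break rotational symmetry; the remaining 4 people can be arranged in (4)! = 24 ways.

24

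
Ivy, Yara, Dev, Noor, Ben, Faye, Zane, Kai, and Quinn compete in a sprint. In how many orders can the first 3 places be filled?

There are 9 choices for 1st place, 8 for 2nd, and 7 for 3rd.
That gives 9 × 8 × 7 = 504.

504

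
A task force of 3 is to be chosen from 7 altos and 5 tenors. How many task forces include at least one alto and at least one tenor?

175

Unrestricted: C(12,3) = 220 ways to pick any 3 of the 12.
Selections missing a whole group: no altos → C(5,3) = 10; no tenors → C(7,3) = 35.
Both groups omitted at once is impossible, so 220 − 45 = 175.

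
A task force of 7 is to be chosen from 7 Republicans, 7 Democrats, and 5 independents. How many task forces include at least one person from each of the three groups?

45374

Unrestricted: C(19,7) = 50388 ways to pick any 7 of the 19.
Selections missing a whole group: no Republicans → C(12,7) = 792; no Democrats → C(12,7) = 792; no independents → C(14,7) = 3432.
Add back selections omitting two groups (i.e. drawn from a single group): C(7,7) + C(7,7) + C(5,7) = 2.
By inclusion–exclusion: 50388 − 5016 + 2 = 45374.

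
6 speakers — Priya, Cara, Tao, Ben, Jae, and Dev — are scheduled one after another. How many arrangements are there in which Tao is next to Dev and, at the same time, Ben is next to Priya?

Treat {Tao,Dev} as one block (2 orders) and {Ben,Priya} as another (2 orders).
That leaves 4 units to arrange: 2 × 2 × 4! = 4 × 24 = 96.

96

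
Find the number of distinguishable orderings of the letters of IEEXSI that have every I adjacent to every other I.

60

Treat the 2 copies of I as a single block. The multiset to arrange is then {II, E, E, S, X}, 5 items in all.
That gives (5)!/(2!) = 60 arrangements.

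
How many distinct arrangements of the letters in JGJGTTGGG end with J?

With the last slot taken by J, it remains to arrange the other 8 letters (GJGTTGGG).
Those 8 letters have G appearing 5 times and T appearing twice, giving (8)!/(5!·2!) = 168.

168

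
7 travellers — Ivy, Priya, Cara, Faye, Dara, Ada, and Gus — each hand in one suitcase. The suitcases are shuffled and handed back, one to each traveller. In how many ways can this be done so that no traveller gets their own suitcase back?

1854

Count assignments avoiding every fixed point. For any j of the 7 travellers fixed to their own suitcase, the other 7−j can be arranged in (7−j)! ways.
By inclusion–exclusion this is Σ_{j=0}^{7} (−1)^j C(7,j)·(7−j)!.
Computing: 5040 − 5040 + 2520 − 840 + 210 − 42 + 7 − 1 = 1854.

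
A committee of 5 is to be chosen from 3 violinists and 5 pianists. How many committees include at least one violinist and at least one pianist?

Unrestricted: C(8,5) = 56 ways to pick any 5 of the 8.
Subtract selections that omit an entire group: no violinists → C(5,5) = 1; no pianists → C(3,5) = 0.
Both groups omitted at once is impossible, so 56 − 1 = 55.

55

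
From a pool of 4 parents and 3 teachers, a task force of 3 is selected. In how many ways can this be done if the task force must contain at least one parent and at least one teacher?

30

Unrestricted: C(7,3) = 35 ways to pick any 3 of the 7.
Selections missing a whole group: no parents → C(3,3) = 1; no teachers → C(4,3) = 4.
Both groups omitted at once is impossible, so 35 − 5 = 30.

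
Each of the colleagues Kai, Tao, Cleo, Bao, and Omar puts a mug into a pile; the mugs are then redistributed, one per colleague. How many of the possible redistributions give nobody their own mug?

This is the derangement count D_5: permutations of 5 items with no fixed point.
By inclusion–exclusion this is Σ_{j=0}^{5} (−1)^j C(5,j)·(5−j)!.
Computing: 120 − 120 + 60 − 20 + 5 − 1 = 44.

44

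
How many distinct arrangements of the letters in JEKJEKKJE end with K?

Fix K in the last position and arrange the remaining 8 letters.
Those 8 letters have E appearing 3 times, J appearing 3 times, and K appearing twice, giving (8)!/(3!·3!·2!) = 560.

560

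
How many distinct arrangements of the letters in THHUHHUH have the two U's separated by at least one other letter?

Total arrangements of THHUHHUH: 8!/(5!·2!) = 168.
If the two U's are adjacent, glue them into one block, leaving 7 items to arrange: (7)!/(5!) = 42 ways.
Hence 168 − 42 = 126.

126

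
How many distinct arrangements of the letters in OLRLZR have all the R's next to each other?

Treat the 2 copies of R as a single block. The multiset to arrange is then {RR, L, L, O, Z}, 5 items in all.
That gives (5)!/(2!) = 60 arrangements.

60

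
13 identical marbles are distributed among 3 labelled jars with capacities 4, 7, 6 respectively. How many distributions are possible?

15

Ignoring the caps, the number of non-negative solutions to x_1+…+x_3 = 13 is C(15,2) = 105.
Subtract solutions that violate a single cap (substitute x_i' = x_i − (cap_i+1)): x_1 ≥ 5 gives C(10,2) = 45; x_2 ≥ 8 gives C(7,2) = 21; x_3 ≥ 7 gives C(8,2) = 28. Together 94.
Add back pairs where two caps are both exceeded: 1 + 3 + 0 = 4.
By inclusion–exclusion the count is 105 − 94 + 4 = 15.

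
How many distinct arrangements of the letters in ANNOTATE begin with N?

1260

Fix N in the first position and arrange the remaining 7 letters.
Those 7 letters have A appearing twice and T appearing twice, giving (7)!/(2!·2!) = 1260.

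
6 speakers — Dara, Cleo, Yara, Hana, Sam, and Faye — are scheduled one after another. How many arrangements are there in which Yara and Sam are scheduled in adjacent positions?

Treat {Yara, Sam} as a single unit. There are 5 units to order, and the pair itself can be ordered 2 ways.
So the count is 2·(5)! = 240.

240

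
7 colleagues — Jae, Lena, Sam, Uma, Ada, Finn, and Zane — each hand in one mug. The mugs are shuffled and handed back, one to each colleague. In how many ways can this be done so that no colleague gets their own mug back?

Count assignments avoiding every fixed point. For any j of the 7 colleagues fixed to their own mug, the other 7−j can be arranged in (7−j)! ways.
By inclusion–exclusion this is Σ_{j=0}^{7} (−1)^j C(7,j)·(7−j)!.
Computing: 5040 − 5040 + 2520 − 840 + 210 − 42 + 7 − 1 = 1854.

1854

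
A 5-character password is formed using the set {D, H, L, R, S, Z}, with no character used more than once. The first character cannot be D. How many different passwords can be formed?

600

The first character has 6−1 = 5 choices (anything except D).
The remaining 4 characters are filled from the other 5 symbols without repetition: 5 × 4 × 3 × 2 = 120.
Total: 5 × 120 = 600.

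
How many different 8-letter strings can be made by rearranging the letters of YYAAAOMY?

Letter multiplicities in YYAAAOMY: A×3, M×1, O×1, Y×3.
Dividing 8! = 40320 by 3!·3! = 36 for the repeated letters gives 1120.

1120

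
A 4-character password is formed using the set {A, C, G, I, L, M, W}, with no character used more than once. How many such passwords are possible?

840

This is a permutation of 4 out of 7: P(7,4) = 7!/3!.
7 × 6 × 5 × 4 = 840.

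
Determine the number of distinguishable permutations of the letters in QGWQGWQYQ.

QGWQGWQYQ has 9 letters with G appearing twice, Q appearing 4 times, and W appearing twice.
So there are 9! / (4!·2!·2!) = 3780 distinguishable arrangements.

3780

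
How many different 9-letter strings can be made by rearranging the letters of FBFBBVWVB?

3780

Letter multiplicities in FBFBBVWVB: B×4, F×2, V×2, W×1.
The number of distinct arrangements is 9!/(4!·2!·2!) = 362880/96 = 3780.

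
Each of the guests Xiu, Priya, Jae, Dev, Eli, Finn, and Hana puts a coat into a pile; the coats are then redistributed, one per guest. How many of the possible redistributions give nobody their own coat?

1854

This is the derangement count D_7: permutations of 7 items with no fixed point.
By inclusion–exclusion this is Σ_{j=0}^{7} (−1)^j C(7,j)·(7−j)!.
Computing: 5040 − 5040 + 2520 − 840 + 210 − 42 + 7 − 1 = 1854.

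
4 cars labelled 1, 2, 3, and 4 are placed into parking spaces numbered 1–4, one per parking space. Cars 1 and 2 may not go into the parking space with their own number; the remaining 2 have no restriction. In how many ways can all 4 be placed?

14

Let Aᵢ (for i ∈ {1, 2}) be the placements that put car i in its forbidden parking space. Any j of these fix j positions, leaving (4−j)! ways to fill the rest, and there are C(2,j) ways to pick which j.
By inclusion–exclusion, the number of valid placements is Σ_{j=0}^{2} (−1)^j C(2,j)·(4−j)!.
Computing: 24 − 12 + 2 = 14.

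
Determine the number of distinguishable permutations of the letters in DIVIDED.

420

Letter multiplicities in DIVIDED: D×3, E×1, I×2, V×1.
The number of distinct arrangements is 7!/(3!·2!) = 5040/12 = 420.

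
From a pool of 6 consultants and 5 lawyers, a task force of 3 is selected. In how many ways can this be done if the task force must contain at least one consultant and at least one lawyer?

135

Unrestricted: C(11,3) = 165 ways to pick any 3 of the 11.
Selections missing a whole group: no consultants → C(5,3) = 10; no lawyers → C(6,3) = 20.
Both groups omitted at once is impossible, so 165 − 30 = 135.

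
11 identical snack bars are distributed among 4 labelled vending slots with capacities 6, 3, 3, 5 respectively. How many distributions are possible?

63

Without the upper bounds there are C(14,3) = 364 ways to split 11 among 4 vending slots.
Subtract solutions that violate a single cap (substitute x_i' = x_i − (cap_i+1)): x_1 ≥ 7 gives C(7,3) = 35; x_2 ≥ 4 gives C(10,3) = 120; x_3 ≥ 4 gives C(10,3) = 120; x_4 ≥ 6 gives C(8,3) = 56. Together 331.
Add back pairs where two caps are both exceeded: 1 + 1 + 0 + 20 + 4 + 4 = 30.
By inclusion–exclusion the count is 364 − 331 + 30 = 63.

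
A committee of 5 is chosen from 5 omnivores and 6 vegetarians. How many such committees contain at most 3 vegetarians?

381

Split by how many vegetarians are chosen (0 through 3).
Sum: C(6,0)·C(5,5) + C(6,1)·C(5,4) + C(6,2)·C(5,3) + C(6,3)·C(5,2) = 1 + 30 + 150 + 200 = 381.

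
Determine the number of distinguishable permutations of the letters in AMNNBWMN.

3360

The 8 letters of AMNNBWMN have repeats: M appearing twice and N appearing 3 times.
So there are 8! / (3!·2!) = 3360 distinguishable arrangements.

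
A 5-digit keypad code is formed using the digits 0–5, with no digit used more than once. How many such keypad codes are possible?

With no repetition, fill the 5 digits in order: 6 choices, then 5, down to 2.
6 × 5 × 4 × 3 × 2 = 720.

720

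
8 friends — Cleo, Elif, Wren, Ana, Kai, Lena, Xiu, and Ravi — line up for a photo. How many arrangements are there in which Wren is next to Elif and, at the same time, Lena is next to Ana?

2880

Treat {Wren,Elif} as one block (2 orders) and {Lena,Ana} as another (2 orders).
That leaves 6 units to arrange: 2 × 2 × 6! = 4 × 720 = 2880.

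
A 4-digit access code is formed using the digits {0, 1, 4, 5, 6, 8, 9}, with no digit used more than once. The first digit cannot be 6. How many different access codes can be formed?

720

The first digit has 7−1 = 6 choices (anything except 6).
The remaining 3 digits are filled from the other 6 symbols without repetition: 6 × 5 × 4 = 120.
Total: 6 × 120 = 720.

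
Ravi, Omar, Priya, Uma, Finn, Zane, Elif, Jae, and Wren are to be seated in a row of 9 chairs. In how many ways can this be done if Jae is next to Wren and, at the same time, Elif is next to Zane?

20160

Treat {Jae,Wren} as one block (2 orders) and {Elif,Zane} as another (2 orders).
That leaves 7 units to arrange: 2 × 2 × 7! = 4 × 5040 = 20160.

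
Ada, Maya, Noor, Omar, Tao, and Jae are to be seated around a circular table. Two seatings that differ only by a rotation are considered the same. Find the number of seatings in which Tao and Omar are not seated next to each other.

All circular seatings of 6 people number (5)! = 120.
Those with Tao next to Omar: fuse the pair into one unit and seat 5 units around a circle — 2·(4)! = 48.
Subtracting, 120 − 48 = 72.

72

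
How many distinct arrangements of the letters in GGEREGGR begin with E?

105

Fix E in the first position and arrange the remaining 7 letters.
Those 7 letters have G appearing 4 times and R appearing twice, giving (7)!/(4!·2!) = 105.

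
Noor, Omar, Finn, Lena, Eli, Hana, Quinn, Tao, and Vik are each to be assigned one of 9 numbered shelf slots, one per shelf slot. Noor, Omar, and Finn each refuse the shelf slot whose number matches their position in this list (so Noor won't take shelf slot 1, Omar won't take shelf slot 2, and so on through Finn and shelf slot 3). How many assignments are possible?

256320

Let Aᵢ (for i ∈ {1, 2, 3}) be the placements that put person i in their forbidden shelf slot. Any j of these fix j positions, leaving (9−j)! ways to fill the rest, and there are C(3,j) ways to pick which j.
By inclusion–exclusion, the number of valid placements is Σ_{j=0}^{3} (−1)^j C(3,j)·(9−j)!.
Computing: 362880 − 120960 + 15120 − 720 = 256320.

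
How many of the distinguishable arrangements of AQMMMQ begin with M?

Fix M in the first position and arrange the remaining 5 letters.
Those 5 letters have M appearing twice and Q appearing twice, giving (5)!/(2!·2!) = 30.

30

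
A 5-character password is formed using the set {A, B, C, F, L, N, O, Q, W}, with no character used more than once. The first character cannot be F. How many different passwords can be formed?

The first character has 9−1 = 8 choices (anything except F).
The remaining 4 characters are filled from the other 8 symbols without repetition: 8 × 7 × 6 × 5 = 1680.
Total: 8 × 1680 = 13440.

13440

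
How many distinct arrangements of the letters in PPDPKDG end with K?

60

With the last slot taken by K, it remains to arrange the other 6 letters (PPDPDG).
Those 6 letters have D appearing twice and P appearing 3 times, giving (6)!/(3!·2!) = 60.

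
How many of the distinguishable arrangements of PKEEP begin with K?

6

With the first slot taken by K, it remains to arrange the other 4 letters (PEEP).
Those 4 letters have E appearing twice and P appearing twice, giving (4)!/(2!·2!) = 6.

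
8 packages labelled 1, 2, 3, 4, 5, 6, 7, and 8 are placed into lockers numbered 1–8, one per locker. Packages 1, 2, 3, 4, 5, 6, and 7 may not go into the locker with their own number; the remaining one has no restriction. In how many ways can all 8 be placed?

16687

Let Aᵢ (for 1 ≤ i ≤ 7) be the placements that put package i in its forbidden locker. Any j of these fix j positions, leaving (8−j)! ways to fill the rest, and there are C(7,j) ways to pick which j.
By inclusion–exclusion, the number of valid placements is Σ_{j=0}^{7} (−1)^j C(7,j)·(8−j)!.
Computing: 40320 − 35280 + 15120 − 4200 + 840 − 126 + 14 − 1 = 16687.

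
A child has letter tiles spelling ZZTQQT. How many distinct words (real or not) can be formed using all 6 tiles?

90

The 6 letters of ZZTQQT have repeats: Q appearing twice, T appearing twice, and Z appearing twice.
So there are 6! / (2!·2!·2!) = 90 distinguishable arrangements.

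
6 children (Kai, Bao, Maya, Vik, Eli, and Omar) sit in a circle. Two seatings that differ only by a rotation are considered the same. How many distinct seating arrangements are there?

Around a circle, 6 distinct people have 6!/6 = (5)! = 120 rotationally distinct seatings.

120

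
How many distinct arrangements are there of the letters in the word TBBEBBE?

105

Letter multiplicities in TBBEBBE: B×4, E×2, T×1.
The number of distinct arrangements is 7!/(4!·2!) = 5040/48 = 105.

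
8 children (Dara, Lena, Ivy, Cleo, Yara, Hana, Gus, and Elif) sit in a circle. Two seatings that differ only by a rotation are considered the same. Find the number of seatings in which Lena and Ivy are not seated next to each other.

3600

All circular seatings of 8 people number (7)! = 5040.
Those with Lena next to Ivy: fuse the pair into one unit and seat 7 units around a circle — 2·(6)! = 1440.
Subtracting, 5040 − 1440 = 3600.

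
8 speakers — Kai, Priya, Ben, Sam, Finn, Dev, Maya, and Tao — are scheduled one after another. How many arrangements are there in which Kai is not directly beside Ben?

There are 8! = 40320 arrangements in all. If Kai and Ben are adjacent, merging them into one block gives 2·(7)! = 10080 arrangements.
Complementary counting: 40320 − 10080 = 30240.

30240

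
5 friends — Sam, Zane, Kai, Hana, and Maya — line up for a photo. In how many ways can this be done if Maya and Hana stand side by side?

48

Treat {Maya, Hana} as a single unit. There are 4 units to order, and the pair itself can be ordered 2 ways.
That gives 2 × 4! = 2 × 24 = 48.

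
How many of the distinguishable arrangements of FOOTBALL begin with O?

2520

With the first slot taken by O, it remains to arrange the other 7 letters (FOTBALL).
Those 7 letters have L appearing twice, giving (7)!/(2!) = 2520.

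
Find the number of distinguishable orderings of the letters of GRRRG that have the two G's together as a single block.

4

Treat the 2 copies of G as a single block. The multiset to arrange is then {GG, R, R, R}, 4 items in all.
That gives (4)!/(3!) = 4 arrangements.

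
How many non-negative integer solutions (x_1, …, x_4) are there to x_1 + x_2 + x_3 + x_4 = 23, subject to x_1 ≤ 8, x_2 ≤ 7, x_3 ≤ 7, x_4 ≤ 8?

120

Ignoring the caps, the number of non-negative solutions to x_1+…+x_4 = 23 is C(26,3) = 2600.
Subtract solutions that violate a single cap (substitute x_i' = x_i − (cap_i+1)): x_1 ≥ 9 gives C(17,3) = 680; x_2 ≥ 8 gives C(18,3) = 816; x_3 ≥ 8 gives C(18,3) = 816; x_4 ≥ 9 gives C(17,3) = 680. Together 2992.
Add back pairs where two caps are both exceeded: 84 + 84 + 56 + 120 + 84 + 84 = 512.
By inclusion–exclusion the count is 2600 − 2992 + 512 = 120.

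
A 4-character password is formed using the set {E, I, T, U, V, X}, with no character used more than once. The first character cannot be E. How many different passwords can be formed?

The first character has 6−1 = 5 choices (anything except E).
The remaining 3 characters are filled from the other 5 symbols without repetition: 5 × 4 × 3 = 60.
Total: 5 × 60 = 300.

300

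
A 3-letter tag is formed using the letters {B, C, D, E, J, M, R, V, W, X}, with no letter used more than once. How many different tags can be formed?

With no repetition, fill the 3 letters in order: 10 choices, then 9, down to 8.
10 × 9 × 8 = 720.

720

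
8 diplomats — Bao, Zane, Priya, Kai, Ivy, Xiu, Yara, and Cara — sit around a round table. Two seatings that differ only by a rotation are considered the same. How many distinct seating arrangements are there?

Fix one person's seat to break rotational symmetry; the remaining 7 people can be arranged in (7)! = 5040 ways.

5040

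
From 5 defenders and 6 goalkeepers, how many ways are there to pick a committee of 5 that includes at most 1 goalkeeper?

31

Split by how many goalkeepers are chosen (0 through 1).
Sum: C(6,0)·C(5,5) + C(6,1)·C(5,4) = 1 + 30 = 31.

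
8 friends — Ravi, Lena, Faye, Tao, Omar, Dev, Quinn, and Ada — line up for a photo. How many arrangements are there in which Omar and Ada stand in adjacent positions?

Glue Omar and Ada into one block (2 internal orders), leaving 7 units to arrange in a row.
That gives 2 × 7! = 2 × 5040 = 10080.

10080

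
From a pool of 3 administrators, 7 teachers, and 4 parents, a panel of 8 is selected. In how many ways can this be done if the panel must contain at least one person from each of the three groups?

Total 8-person selections from all 14: C(14,8) = 3003.
Selections missing a whole group: no administrators → C(11,8) = 165; no teachers → C(7,8) = 0; no parents → C(10,8) = 45.
Add back selections omitting two groups (i.e. drawn from a single group): C(3,8) + C(7,8) + C(4,8) = 0.
By inclusion–exclusion: 3003 − 210 + 0 = 2793.

2793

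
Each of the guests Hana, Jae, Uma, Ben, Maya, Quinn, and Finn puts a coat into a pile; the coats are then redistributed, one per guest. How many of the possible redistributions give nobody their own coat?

This is the derangement count D_7: permutations of 7 items with no fixed point.
By inclusion–exclusion this is Σ_{j=0}^{7} (−1)^j C(7,j)·(7−j)!.
Computing: 5040 − 5040 + 2520 − 840 + 210 − 42 + 7 − 1 = 1854.

1854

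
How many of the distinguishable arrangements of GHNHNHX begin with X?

With the first slot taken by X, it remains to arrange the other 6 letters (GHNHNH).
Those 6 letters have H appearing 3 times and N appearing twice, giving (6)!/(3!·2!) = 60.

60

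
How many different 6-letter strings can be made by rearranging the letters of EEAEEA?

15

Letter multiplicities in EEAEEA: A×2, E×4.
So there are 6! / (4!·2!) = 15 distinguishable arrangements.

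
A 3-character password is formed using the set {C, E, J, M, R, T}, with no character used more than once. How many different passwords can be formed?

120

This is a permutation of 3 out of 6: P(6,3) = 6!/3!.
That product is 6 × 5 × 4 = 120.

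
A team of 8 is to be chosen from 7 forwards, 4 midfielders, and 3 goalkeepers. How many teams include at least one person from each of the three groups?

2793

With no constraint there are C(14,8) = 3003 possible selections.
Selections missing a whole group: no forwards → C(7,8) = 0; no midfielders → C(10,8) = 45; no goalkeepers → C(11,8) = 165.
Add back selections omitting two groups (i.e. drawn from a single group): C(7,8) + C(4,8) + C(3,8) = 0.
By inclusion–exclusion: 3003 − 210 + 0 = 2793.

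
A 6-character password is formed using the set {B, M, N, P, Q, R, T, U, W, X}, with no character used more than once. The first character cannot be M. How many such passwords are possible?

136080

The first character has 10−1 = 9 choices (anything except M).
The remaining 5 characters are filled from the other 9 symbols without repetition: 9 × 8 × 7 × 6 × 5 = 15120.
Total: 9 × 15120 = 136080.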